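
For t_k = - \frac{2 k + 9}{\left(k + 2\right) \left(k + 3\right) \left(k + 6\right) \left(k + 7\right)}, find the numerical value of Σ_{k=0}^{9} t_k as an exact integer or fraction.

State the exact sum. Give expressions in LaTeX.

t_(k+1)/t_k = (k + 2)*(k + 6)*(2*k + 11)/((k + 4)*(k + 8)*(2*k + 9)).
Factor: A=k + 2; B=k + 8; C=k**3 + 27*k**2/2 + 121*k/2 + 90.
Need (k + 2)·f(k+1) − (k + 7)·f(k) = k**3 + 27*k**2/2 + 121*k/2 + 90.
From deg A=1, deg B=1, deg C=3: d=5.
A polynomial solution: f(k) = k*(k + 3)*(k + 4)*(k + 5)*(k + 8)/24.
Then R = B(k−1)f/C = k*(k + 3)*(k + 7)*(k + 8)/(12*(2*k + 9)), so s_k = R(k)·t_k = k*(-k - 8)/(12*(k**2 + 8*k + 12)).
Verify: (-2*k - 9)/(k**4 + 18*k**3 + 113*k**2 + 288*k + 252) matches t_k.
Σ_(k=0)^(9) t_k = s_(10) − s_(0) = -5/64 − (0) = -5/64.

Σ = -5/64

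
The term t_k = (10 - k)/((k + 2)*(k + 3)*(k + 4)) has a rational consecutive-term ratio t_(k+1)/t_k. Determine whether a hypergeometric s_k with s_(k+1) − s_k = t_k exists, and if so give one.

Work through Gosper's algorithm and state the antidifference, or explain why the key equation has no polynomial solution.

r(k) = (k - 9)*(k + 2)/((k - 10)*(k + 5)) after simplifying.
So A=k + 2 and B=k + 5, with C=k - 10.
Need (k + 2)·f(k+1) − (k + 4)·f(k) = k - 10.
deg f ≤ 2 (via 1,1,1).
A polynomial solution: f(k) = -k*(2*k + 13)/3.
Certificate R = B(k−1)f/C = -k*(k + 4)*(2*k + 13)/(3*(k - 10)) gives s_k = k*(2*k + 13)/(3*(k + 2)*(k + 3)).
Verify: (10 - k)/(k**3 + 9*k**2 + 26*k + 24) matches t_k.

s_k = k*(2*k + 13)/(3*(k + 2)*(k + 3))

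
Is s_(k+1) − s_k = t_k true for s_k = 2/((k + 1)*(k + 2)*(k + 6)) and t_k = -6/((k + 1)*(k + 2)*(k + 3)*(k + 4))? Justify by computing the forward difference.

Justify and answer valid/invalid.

Invalid: residual 12*(2*k + 11)/(k**6 + 23*k**5 + 207*k**4 + 925*k**3 + 2144*k**2 + 2412*k + 1008) ≠ 0.

s_(k+1) = 2/((k + 2)*(k + 3)*(k + 7))
s_(k+1) − s_k = 6*(-k - 5)/(k**5 + 19*k**4 + 131*k**3 + 401*k**2 + 540*k + 252)
(s_(k+1) − s_k) − t_k = 12*(2*k + 11)/(k**6 + 23*k**5 + 207*k**4 + 925*k**3 + 2144*k**2 + 2412*k + 1008)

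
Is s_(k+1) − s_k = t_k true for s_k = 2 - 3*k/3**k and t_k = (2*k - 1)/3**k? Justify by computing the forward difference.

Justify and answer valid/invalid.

s_(k+1) = 2 - (k + 1)/3**k
s_(k+1) − s_k = (2*k - 1)/3**k
(s_(k+1) − s_k) − t_k = 0

valid (s_(k+1) − s_k reduces to t_k)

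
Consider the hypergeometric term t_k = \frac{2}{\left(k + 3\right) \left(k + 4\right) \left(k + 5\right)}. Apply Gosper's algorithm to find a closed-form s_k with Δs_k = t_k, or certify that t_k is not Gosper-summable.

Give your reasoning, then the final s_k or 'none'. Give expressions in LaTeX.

s_k = \frac{k \left(k + 7\right)}{12 \left(k + 3\right) \left(k + 4\right)}

Compute t_(k+1)/t_k: get (k + 3)/(k + 6).
A = k + 3, B = k + 6, C = 1.
Solve (k + 3)·f(k+1) − (k + 5)·f(k) = 1.
Bound: deg f ≤ 2.
Coefficient equations give f(k) = k*(k + 7)/24.
Then R = B(k−1)f/C = k*(k + 5)*(k + 7)/24, so s_k = R(k)·t_k = k*(k + 7)/(12*(k + 3)*(k + 4)).
Check: Δs_k = 2/(k**3 + 12*k**2 + 47*k + 60). ✓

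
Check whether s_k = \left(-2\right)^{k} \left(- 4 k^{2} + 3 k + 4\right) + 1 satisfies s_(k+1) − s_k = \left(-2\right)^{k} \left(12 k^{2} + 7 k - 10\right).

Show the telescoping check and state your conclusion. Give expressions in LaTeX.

Valid — Δs_k = t_k.

s_(k+1) = (-2)**(k + 1)*(3*k - 4*(k + 1)**2 + 7) + 1
s_(k+1) − s_k = (-2)**k*(12*k**2 + 7*k - 10)
(s_(k+1) − s_k) − t_k = 0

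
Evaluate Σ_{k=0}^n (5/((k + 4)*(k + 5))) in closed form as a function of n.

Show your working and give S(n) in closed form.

S(n) = 5*(n + 1)/(4*(n + 5))

Step 1: r(k) = (k + 4)/(k + 6).
Factor: A=k + 4; B=k + 6; C=1.
Set up (k + 4)·f(k+1) − (k + 5)·f(k) − (1) = 0.
deg f ≤ 1 (via 1,1,0).
Coefficient equations give f(k) = k/4.
Get s_k = R·t_k = 5*k/(4*(k + 4)) with R(k) = B(k−1)f(k)/C(k) = k*(k + 5)/4.
Δs = 5/(k**2 + 9*k + 20), as required.
s_(n+1) = 5*(n + 1)/(4*(n + 5)) and s_(0) = 0, so S(n) = 5*(n + 1)/(4*(n + 5)).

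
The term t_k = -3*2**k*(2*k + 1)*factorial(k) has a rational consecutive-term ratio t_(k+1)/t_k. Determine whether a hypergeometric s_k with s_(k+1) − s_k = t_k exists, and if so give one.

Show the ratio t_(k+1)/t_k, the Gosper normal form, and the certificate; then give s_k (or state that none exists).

s_k = -3*2**k*factorial(k)

t_(k+1)/t_k = 2*(k + 1)*(2*k + 3)/(2*k + 1).
Normal form (A,B,C) = (2*k + 2, 1, k + 1/2).
Solve (2*k + 2)·f(k+1) − (1)·f(k) = k + 1/2.
deg f ≤ 0 (via 1,0,1).
Match coefficients ⇒ f(k) = 1/2.
So s_k = (B(k−1)f/C)·t_k = (1/(2*k + 1))·t_k = -3*2**k*factorial(k).
Δs = -3*2**k*(2*k + 1)*factorial(k), as required.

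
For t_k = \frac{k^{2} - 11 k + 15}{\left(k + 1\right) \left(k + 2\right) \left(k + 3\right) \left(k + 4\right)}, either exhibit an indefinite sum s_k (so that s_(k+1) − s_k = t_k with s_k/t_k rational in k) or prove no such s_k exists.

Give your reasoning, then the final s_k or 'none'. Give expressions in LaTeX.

s_k = \frac{k \left(2 k^{2} + 9 k + 34\right)}{3 \left(k + 1\right) \left(k + 2\right) \left(k + 3\right)}

Ratio r(k) = (k + 1)*(-11*k + (k + 1)**2 + 4)/((k + 5)*(k**2 - 11*k + 15)).
Take A(k)=k + 1, B(k)=k + 5, C(k)=k**2 - 11*k + 15.
Key eq: (k + 1)·f(k+1) = (k + 4)·f(k) + (k**2 - 11*k + 15).
d = 3 from the (1,1,2) case.
Solve for f: f(k) = k*(2*k**2 + 9*k + 34)/3 (degree 3 ≤ 3).
R(k) = B(k−1)·f(k)/C(k) = k*(k + 4)*(2*k**2 + 9*k + 34)/(3*(k**2 - 11*k + 15)); s_k = R·t_k = k*(2*k**2 + 9*k + 34)/(3*(k + 1)*(k + 2)*(k + 3)).
Verify: (k**2 - 11*k + 15)/(k**4 + 10*k**3 + 35*k**2 + 50*k + 24) matches t_k.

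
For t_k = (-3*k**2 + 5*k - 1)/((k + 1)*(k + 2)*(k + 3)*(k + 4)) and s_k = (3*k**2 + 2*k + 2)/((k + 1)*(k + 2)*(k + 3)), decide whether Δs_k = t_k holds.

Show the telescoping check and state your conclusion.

valid (s_(k+1) − s_k reduces to t_k)

s_(k+1) = (2*k + 3*(k + 1)**2 + 4)/((k + 2)*(k + 3)*(k + 4))
s_(k+1) − s_k = (-3*k**2 + 5*k - 1)/(k**4 + 10*k**3 + 35*k**2 + 50*k + 24)
(s_(k+1) − s_k) − t_k = 0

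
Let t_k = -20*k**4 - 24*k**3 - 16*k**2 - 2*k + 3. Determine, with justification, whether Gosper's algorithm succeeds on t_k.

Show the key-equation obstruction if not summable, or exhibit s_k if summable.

Yes. s_k = k*(-4*k**4 + 4*k**3 + k + 2).

r(k) = (20*k**4 + 104*k**3 + 208*k**2 + 186*k + 59)/(20*k**4 + 24*k**3 + 16*k**2 + 2*k - 3) after simplifying.
A = 1, B = 1, C = k**4 + 6*k**3/5 + 4*k**2/5 + k/10 - 3/20.
Solve (1)·f(k+1) − (1)·f(k) = k**4 + 6*k**3/5 + 4*k**2/5 + k/10 - 3/20.
deg f ≤ 5 (via 0,0,4).
Solve for f: f(k) = k*(4*k**4 - 4*k**3 - k - 2)/20 (degree 5 ≤ 5).
R(k) = B(k−1)·f(k)/C(k) = k*(4*k**4 - 4*k**3 - k - 2)/(20*k**4 + 24*k**3 + 16*k**2 + 2*k - 3); s_k = R·t_k = k*(-4*k**4 + 4*k**3 + k + 2).
Δs = -20*k**4 - 24*k**3 - 16*k**2 - 2*k + 3, as required.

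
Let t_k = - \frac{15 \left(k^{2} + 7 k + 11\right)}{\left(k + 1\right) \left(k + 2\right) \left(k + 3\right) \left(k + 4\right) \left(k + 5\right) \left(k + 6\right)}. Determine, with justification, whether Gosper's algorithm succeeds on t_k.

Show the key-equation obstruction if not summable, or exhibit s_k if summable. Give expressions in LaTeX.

Yes. s_k = \frac{k \left(- k^{2} - 9 k - 23\right)}{3 \left(k^{3} + 9 k^{2} + 23 k + 15\right)}.

Compute t_(k+1)/t_k: get (k + 1)*(7*k + (k + 1)**2 + 18)/((k + 7)*(k**2 + 7*k + 11)).
Take A(k)=k + 1, B(k)=k + 7, C(k)=k**2 + 7*k + 11.
Need (k + 1)·f(k+1) − (k + 6)·f(k) = k**2 + 7*k + 11.
From deg A=1, deg B=1, deg C=2: d=5.
Solve for f: f(k) = k*(k + 2)*(k + 4)*(k**2 + 9*k + 23)/45 (degree 5 ≤ 5).
R(k) = B(k−1)·f(k)/C(k) = k*(k + 2)*(k + 4)*(k + 6)*(k**2 + 9*k + 23)/(45*(k**2 + 7*k + 11)); s_k = R·t_k = k*(-k**2 - 9*k - 23)/(3*(k**3 + 9*k**2 + 23*k + 15)).
s_(k+1) − s_k = 15*(-k**2 - 7*k - 11)/(k**6 + 21*k**5 + 175*k**4 + 735*k**3 + 1624*k**2 + 1764*k + 720) = t_k.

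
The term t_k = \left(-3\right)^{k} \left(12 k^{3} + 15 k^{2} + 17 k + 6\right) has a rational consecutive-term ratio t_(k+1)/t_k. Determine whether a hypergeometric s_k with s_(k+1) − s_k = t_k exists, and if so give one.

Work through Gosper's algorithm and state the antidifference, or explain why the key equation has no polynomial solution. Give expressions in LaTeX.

s_k = \left(-3\right)^{k} k \left(- 3 k^{2} + 3 k - 2\right)

t_(k+1)/t_k = 3*(-12*k**3 - 51*k**2 - 83*k - 50)/(12*k**3 + 15*k**2 + 17*k + 6).
Factor: A=-3; B=1; C=k**3 + 5*k**2/4 + 17*k/12 + 1/2.
Key eq: (-3)·f(k+1) = (1)·f(k) + (k**3 + 5*k**2/4 + 17*k/12 + 1/2).
Degrees (0,0,3) ⇒ d ≤ 3.
A polynomial solution: f(k) = -k*(3*k**2 - 3*k + 2)/12.
R(k) = B(k−1)·f(k)/C(k) = -k*(3*k**2 - 3*k + 2)/(12*k**3 + 15*k**2 + 17*k + 6); s_k = R·t_k = (-3)**k*k*(-3*k**2 + 3*k - 2).
s_(k+1) − s_k = (-3)**k*(12*k**3 + 15*k**2 + 17*k + 6) = t_k.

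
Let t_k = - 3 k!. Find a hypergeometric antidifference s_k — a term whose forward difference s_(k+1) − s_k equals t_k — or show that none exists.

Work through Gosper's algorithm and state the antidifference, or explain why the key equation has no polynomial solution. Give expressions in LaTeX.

Compute t_(k+1)/t_k: get k + 1.
Take A(k)=k + 1, B(k)=1, C(k)=1.
Set up (k + 1)·f(k+1) − (1)·f(k) − (1) = 0.
Degrees (1,0,0) ⇒ d ≤ -1.
Negative degree bound (-1): no f exists, t_k not Gosper-summable.

none (Gosper's algorithm certifies no s_k)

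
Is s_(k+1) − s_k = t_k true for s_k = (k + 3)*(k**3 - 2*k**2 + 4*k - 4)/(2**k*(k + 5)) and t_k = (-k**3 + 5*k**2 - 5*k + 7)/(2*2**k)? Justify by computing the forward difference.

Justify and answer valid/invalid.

Invalid: residual (k**4 + 2*k**3 - 24*k**2 + 26*k - 43)/(2**k*(k**2 + 11*k + 30)) ≠ 0.

s_(k+1) = (k + 4)*(4*k + (k + 1)**3 - 2*(k + 1)**2)/(2*2**k*(k + 6))
s_(k+1) − s_k = (-k**5 - 4*k**4 + 24*k**3 + 54*k**2 - 21*k + 124)/(2*2**k*(k**2 + 11*k + 30))
(s_(k+1) − s_k) − t_k = (k**4 + 2*k**3 - 24*k**2 + 26*k - 43)/(2**k*(k**2 + 11*k + 30))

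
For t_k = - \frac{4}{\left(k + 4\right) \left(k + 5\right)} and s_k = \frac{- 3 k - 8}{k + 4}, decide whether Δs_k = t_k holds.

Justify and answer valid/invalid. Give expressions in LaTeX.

Valid: the claim telescopes to t_k.

s_(k+1) = (-3*k - 11)/(k + 5)
s_(k+1) − s_k = -4/(k**2 + 9*k + 20)
(s_(k+1) − s_k) − t_k = 0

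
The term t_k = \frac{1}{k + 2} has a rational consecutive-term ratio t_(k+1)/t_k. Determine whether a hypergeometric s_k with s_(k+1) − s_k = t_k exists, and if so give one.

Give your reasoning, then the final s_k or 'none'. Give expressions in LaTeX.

none (Gosper's algorithm certifies no s_k)

Ratio r(k) = (k + 2)/(k + 3).
Gosper form: A/B · C(k+1)/C(k) with A=k + 2, B=k + 3, C=1.
Solve (k + 2)·f(k+1) − (k + 2)·f(k) = 1.
Bound: deg f ≤ 0.
Put f(k) = c0: A·f(k+1) − B(k−1)·f(k) − C = -1; need -1 = 0 — inconsistent ⇒ no f, not summable.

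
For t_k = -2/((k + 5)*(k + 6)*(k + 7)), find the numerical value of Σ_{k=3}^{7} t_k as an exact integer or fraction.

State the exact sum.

Compute t_(k+1)/t_k: get (k + 5)/(k + 8).
So A=k + 5 and B=k + 8, with C=1.
Need (k + 5)·f(k+1) − (k + 7)·f(k) = 1.
Degrees (1,1,0) ⇒ d ≤ 2.
A polynomial solution: f(k) = k*(k + 11)/60.
Certificate R = B(k−1)f/C = k*(k + 7)*(k + 11)/60 gives s_k = k*(-k - 11)/(30*(k + 5)*(k + 6)).
s_(k+1) − s_k = -2/(k**3 + 18*k**2 + 107*k + 210) = t_k.
Sum = s_(8) − s_(3); s_(8) = -38/1365, s_(3) = -7/360 ⇒ -55/6552.

Σ = -55/6552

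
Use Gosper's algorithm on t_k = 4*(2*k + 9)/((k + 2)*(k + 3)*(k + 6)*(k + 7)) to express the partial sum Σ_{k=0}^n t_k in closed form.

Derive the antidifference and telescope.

S(n) = (n**2 + 10*n + 9)/(3*(n**2 + 10*n + 21))

Ratio r(k) = (k + 2)*(k + 6)*(2*k + 11)/((k + 4)*(k + 8)*(2*k + 9)).
Normal form (A,B,C) = (k + 2, k + 8, k**3 + 27*k**2/2 + 121*k/2 + 90).
f must satisfy (k + 2)·f(k+1) − (k + 7)·f(k) = k**3 + 27*k**2/2 + 121*k/2 + 90.
From deg A=1, deg B=1, deg C=3: d=5.
Match coefficients ⇒ f(k) = k*(k + 3)*(k + 4)*(k + 5)*(k + 8)/24.
So s_k = (B(k−1)f/C)·t_k = (k*(k + 3)*(k + 7)*(k + 8)/(12*(2*k + 9)))·t_k = k*(k + 8)/(3*(k**2 + 8*k + 12)).
Δs = 4*(2*k + 9)/(k**4 + 18*k**3 + 113*k**2 + 288*k + 252), as required.
Telescope: S(n) = s_(n+1) − s_(0) = (n**2 + 10*n + 9)/(3*(n**2 + 10*n + 21)) − (0) = (n**2 + 10*n + 9)/(3*(n**2 + 10*n + 21)).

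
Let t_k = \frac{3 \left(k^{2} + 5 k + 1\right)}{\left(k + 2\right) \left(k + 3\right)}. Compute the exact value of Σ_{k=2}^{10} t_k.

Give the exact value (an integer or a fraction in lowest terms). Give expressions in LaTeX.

Step 1: r(k) = (k + 2)*(5*k + (k + 1)**2 + 6)/((k + 4)*(k**2 + 5*k + 1)).
Factor: A=k + 2; B=k + 4; C=k**2 + 5*k + 1.
Solve (k + 2)·f(k+1) − (k + 3)·f(k) = k**2 + 5*k + 1.
deg f ≤ 2 (via 1,1,2).
Solve for f: f(k) = k*(2*k - 1)/2 (degree 2 ≤ 2).
R(k) = B(k−1)·f(k)/C(k) = k*(k + 3)*(2*k - 1)/(2*(k**2 + 5*k + 1)); s_k = R·t_k = 3*k*(2*k - 1)/(2*(k + 2)).
s_(k+1) − s_k = 3*(k**2 + 5*k + 1)/(k**2 + 5*k + 6) = t_k.
Evaluate s at k=11 and k=2: 693/26 and 9/4; difference 1269/52.

Σ = 1269/52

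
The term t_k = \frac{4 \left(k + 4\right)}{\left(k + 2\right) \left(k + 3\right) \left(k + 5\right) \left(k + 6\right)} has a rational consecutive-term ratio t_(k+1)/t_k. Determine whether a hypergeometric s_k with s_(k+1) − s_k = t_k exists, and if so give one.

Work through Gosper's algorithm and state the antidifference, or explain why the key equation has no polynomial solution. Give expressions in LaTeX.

s_k = \frac{k \left(k + 7\right)}{5 \left(k^{2} + 7 k + 10\right)}

t_(k+1)/t_k = (k + 2)*(k + 5)**2/((k + 4)**2*(k + 7)).
Normal form (A,B,C) = (k + 2, k + 7, k**2 + 8*k + 16).
Need (k + 2)·f(k+1) − (k + 6)·f(k) = k**2 + 8*k + 16.
Bound: deg f ≤ 4.
A polynomial solution: f(k) = k*(k + 3)*(k + 4)*(k + 7)/20.
Certificate R = B(k−1)f/C = k*(k + 3)*(k + 6)*(k + 7)/(20*(k + 4)) gives s_k = k*(k + 7)/(5*(k**2 + 7*k + 10)).
Δs = 4*(k + 4)/(k**4 + 16*k**3 + 91*k**2 + 216*k + 180), as required.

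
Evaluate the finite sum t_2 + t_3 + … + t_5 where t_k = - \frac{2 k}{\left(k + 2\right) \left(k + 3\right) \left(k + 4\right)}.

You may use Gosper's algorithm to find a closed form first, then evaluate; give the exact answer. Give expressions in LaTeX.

Σ = -19/180

r(k) = (k + 1)*(k + 2)/(k*(k + 5)) after simplifying.
Take A(k)=k + 2, B(k)=k + 5, C(k)=k.
Key eq: (k + 2)·f(k+1) = (k + 4)·f(k) + (k).
d = 2 from the (1,1,1) case.
Match coefficients ⇒ f(k) = k*(k - 1)/6.
R(k) = B(k−1)·f(k)/C(k) = (k - 1)*(k + 4)/6; s_k = R·t_k = k*(1 - k)/(3*(k + 2)*(k + 3)).
Verify: -2*k/(k**3 + 9*k**2 + 26*k + 24) matches t_k.
Evaluate s at k=6 and k=2: -5/36 and -1/30; difference -19/180.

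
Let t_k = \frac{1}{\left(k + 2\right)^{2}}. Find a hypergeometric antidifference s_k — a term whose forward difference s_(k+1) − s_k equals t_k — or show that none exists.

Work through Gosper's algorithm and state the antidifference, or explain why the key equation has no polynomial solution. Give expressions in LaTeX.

The ratio is (k + 2)**2/(k + 3)**2.
Normal form (A,B,C) = (k**2 + 4*k + 4, k**2 + 6*k + 9, 1).
Need (k**2 + 4*k + 4)·f(k+1) − (k**2 + 4*k + 4)·f(k) = 1.
d = 0 from the (2,2,0) case.
Put f(k) = c0: A·f(k+1) − B(k−1)·f(k) − C = -1; need -1 = 0 — inconsistent ⇒ no f, not summable.

none (Gosper's algorithm certifies no s_k)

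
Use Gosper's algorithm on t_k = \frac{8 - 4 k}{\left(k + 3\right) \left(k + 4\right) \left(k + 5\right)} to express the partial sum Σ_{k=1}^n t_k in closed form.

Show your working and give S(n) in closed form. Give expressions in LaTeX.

S(n) = \frac{n \left(13 - 3 n\right)}{10 \left(n^{2} + 9 n + 20\right)}

Compute t_(k+1)/t_k: get (k - 1)*(k + 3)/((k - 2)*(k + 6)).
A = k + 3, B = k + 6, C = k - 2.
Solve (k + 3)·f(k+1) − (k + 5)·f(k) = k - 2.
Degrees (1,1,1) ⇒ d ≤ 2.
Solving with deg f ≤ 2: f(k) = k*(k - 17)/24.
Then R = B(k−1)f/C = k*(k - 17)*(k + 5)/(24*(k - 2)), so s_k = R(k)·t_k = -k*(k - 17)/(6*(k + 3)*(k + 4)).
Verify: 4*(2 - k)/(k**3 + 12*k**2 + 47*k + 60) matches t_k.
Telescope: S(n) = s_(n+1) − s_(1) = (-n**2 + 15*n + 16)/(6*(n**2 + 9*n + 20)) − (2/15) = n*(13 - 3*n)/(10*(n**2 + 9*n + 20)).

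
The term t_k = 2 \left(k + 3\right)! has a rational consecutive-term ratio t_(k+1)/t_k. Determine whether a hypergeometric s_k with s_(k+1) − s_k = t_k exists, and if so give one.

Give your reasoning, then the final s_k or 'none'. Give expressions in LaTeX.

Step 1: r(k) = k + 4.
A = k + 4, B = 1, C = 1.
Solve (k + 4)·f(k+1) − (1)·f(k) = 1.
Bound: deg f ≤ -1.
deg f ≤ -1 is impossible — no certificate.

not Gosper-summable; s_k does not exist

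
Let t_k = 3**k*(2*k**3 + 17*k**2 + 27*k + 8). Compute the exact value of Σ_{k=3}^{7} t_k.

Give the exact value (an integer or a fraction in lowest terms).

Σ = 4886460

r(k) = 3*(2*k**3 + 23*k**2 + 67*k + 54)/(2*k**3 + 17*k**2 + 27*k + 8) after simplifying.
A = 3, B = 1, C = k**3 + 17*k**2/2 + 27*k/2 + 4.
Set up (3)·f(k+1) − (1)·f(k) − (k**3 + 17*k**2/2 + 27*k/2 + 4) = 0.
Degrees (0,0,3) ⇒ d ≤ 3.
Solving with deg f ≤ 3: f(k) = (k**3 + 4*k**2 - 3*k + 1)/2.
Certificate R = B(k−1)f/C = (k**3 + 4*k**2 - 3*k + 1)/(2*k**3 + 17*k**2 + 27*k + 8) gives s_k = 3**k*(k**3 + 4*k**2 - 3*k + 1).
Verify: 3**k*(2*k**3 + 17*k**2 + 27*k + 8) matches t_k.
Evaluate s at k=8 and k=3: 4887945 and 1485; difference 4886460.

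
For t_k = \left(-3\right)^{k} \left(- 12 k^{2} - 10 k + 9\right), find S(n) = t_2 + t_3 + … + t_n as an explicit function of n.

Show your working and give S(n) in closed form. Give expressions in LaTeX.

S(n) = - 9 \left(-3\right)^{n} n^{2} - 12 \left(-3\right)^{n} n + 6 \left(-3\right)^{n} - 45

r(k) = 3*(-12*k**2 - 34*k - 13)/(12*k**2 + 10*k - 9) after simplifying.
Take A(k)=-3, B(k)=1, C(k)=k**2 + 5*k/6 - 3/4.
Need (-3)·f(k+1) − (1)·f(k) = k**2 + 5*k/6 - 3/4.
Degrees (0,0,2) ⇒ d ≤ 2.
Solve for f: f(k) = -(3*k**2 - 2*k - 3)/12 (degree 2 ≤ 2).
Certificate R = B(k−1)f/C = -(3*k**2 - 2*k - 3)/(12*k**2 + 10*k - 9) gives s_k = (-3)**k*(3*k**2 - 2*k - 3).
Δs = (-3)**k*(-12*k**2 - 10*k + 9), as required.
s_(n+1) = (-3)**(n + 1)*(3*n**2 + 4*n - 2) and s_(2) = 45, so S(n) = -9*(-3)**n*n**2 - 12*(-3)**n*n + 6*(-3)**n - 45.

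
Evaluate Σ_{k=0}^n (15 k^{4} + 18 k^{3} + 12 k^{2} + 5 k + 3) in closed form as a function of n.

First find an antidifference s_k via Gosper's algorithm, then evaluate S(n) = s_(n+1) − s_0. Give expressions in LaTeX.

S(n) = 3 n^{5} + 12 n^{4} + 18 n^{3} + 13 n^{2} + 7 n + 3

Step 1: r(k) = (15*k**4 + 78*k**3 + 156*k**2 + 143*k + 53)/(15*k**4 + 18*k**3 + 12*k**2 + 5*k + 3).
Gosper form: A/B · C(k+1)/C(k) with A=1, B=1, C=k**4 + 6*k**3/5 + 4*k**2/5 + k/3 + 1/5.
Key eq: (1)·f(k+1) = (1)·f(k) + (k**4 + 6*k**3/5 + 4*k**2/5 + k/3 + 1/5).
d = 5 from the (0,0,4) case.
A polynomial solution: f(k) = k*(3*k**4 - 3*k**3 + k + 2)/15.
Get s_k = R·t_k = k*(3*k**4 - 3*k**3 + k + 2) with R(k) = B(k−1)f(k)/C(k) = k*(3*k**4 - 3*k**3 + k + 2)/(15*k**4 + 18*k**3 + 12*k**2 + 5*k + 3).
s_(k+1) − s_k = 15*k**4 + 18*k**3 + 12*k**2 + 5*k + 3 = t_k.
Σ_(k=0)^n t_k = s_(n+1) − s_(0) = (3*n**5 + 12*n**4 + 18*n**3 + 13*n**2 + 7*n + 3) − (0), i.e. 3*n**5 + 12*n**4 + 18*n**3 + 13*n**2 + 7*n + 3.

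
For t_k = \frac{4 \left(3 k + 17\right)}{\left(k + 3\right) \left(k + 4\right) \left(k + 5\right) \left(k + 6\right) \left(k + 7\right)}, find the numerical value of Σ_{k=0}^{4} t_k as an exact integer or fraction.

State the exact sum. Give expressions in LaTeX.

Ratio r(k) = (k + 3)*(3*k + 20)/((k + 8)*(3*k + 17)).
Normal form (A,B,C) = (k + 3, k + 8, k + 17/3).
Set up (k + 3)·f(k+1) − (k + 7)·f(k) − (k + 17/3) = 0.
Bound: deg f ≤ 4.
Coefficient equations give f(k) = k*(k + 5)*(k**2 + 13*k + 54)/216.
Certificate R = B(k−1)f/C = k*(k + 5)*(k + 7)*(k**2 + 13*k + 54)/(72*(3*k + 17)) gives s_k = k*(k**2 + 13*k + 54)/(18*(k**3 + 13*k**2 + 54*k + 72)).
Δs = 4*(3*k + 17)/(k**5 + 25*k**4 + 245*k**3 + 1175*k**2 + 2754*k + 2520), as required.
Σ_(k=0)^(4) t_k = s_(5) − s_(0) = 5/99 − (0) = 5/99.

Σ = 5/99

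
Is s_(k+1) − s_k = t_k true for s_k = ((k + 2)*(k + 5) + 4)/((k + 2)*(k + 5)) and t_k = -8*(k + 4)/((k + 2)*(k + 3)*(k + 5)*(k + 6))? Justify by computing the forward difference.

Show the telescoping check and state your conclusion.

s_(k+1) = ((k + 3)*(k + 6) + 4)/((k + 3)*(k + 6))
s_(k+1) − s_k = 8*(-k - 4)/(k**4 + 16*k**3 + 91*k**2 + 216*k + 180)
(s_(k+1) − s_k) − t_k = 0

valid (s_(k+1) − s_k reduces to t_k)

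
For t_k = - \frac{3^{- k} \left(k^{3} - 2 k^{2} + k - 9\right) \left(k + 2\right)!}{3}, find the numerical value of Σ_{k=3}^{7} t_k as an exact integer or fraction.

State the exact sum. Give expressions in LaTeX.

Compute t_(k+1)/t_k: get (k + 3)*(k + (k + 1)**3 - 2*(k + 1)**2 - 8)/(3*(k**3 - 2*k**2 + k - 9)).
Take A(k)=k/3 + 1, B(k)=1, C(k)=k**3 - 2*k**2 + k - 9.
f must satisfy (k/3 + 1)·f(k+1) − (1)·f(k) = k**3 - 2*k**2 + k - 9.
d = 2 from the (1,0,3) case.
Match coefficients ⇒ f(k) = 3*(k**2 - 4*k - 2).
Certificate R = B(k−1)f/C = 3*(k**2 - 4*k - 2)/(k**3 - 2*k**2 + k - 9) gives s_k = (-k**2 + 4*k + 2)*factorial(k + 2)/3**k.
Check: Δs_k = -(k**3 - 2*k**2 + k - 9)*factorial(k + 2)/(3*3**k). ✓
Telescoping: Σ = s_(8) − s_(3) = -448000/27 − (200/9) = -448600/27.

Σ = -448600/27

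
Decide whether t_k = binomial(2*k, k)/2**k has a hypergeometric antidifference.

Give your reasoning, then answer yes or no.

No; the degree bound rules out any f.

r(k) = (2*k + 1)/(k + 1) after simplifying.
Gosper form: A/B · C(k+1)/C(k) with A=2*k + 1, B=k + 1, C=1.
Set up (2*k + 1)·f(k+1) − (k)·f(k) − (1) = 0.
Bound: deg f ≤ -1.
d = -1 < 0 ⇒ no nonzero polynomial f; not summable.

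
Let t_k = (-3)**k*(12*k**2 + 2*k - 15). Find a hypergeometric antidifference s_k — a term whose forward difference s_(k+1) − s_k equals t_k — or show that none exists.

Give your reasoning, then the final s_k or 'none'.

Ratio r(k) = 3*(-12*k**2 - 26*k + 1)/(12*k**2 + 2*k - 15).
Gosper form: A/B · C(k+1)/C(k) with A=-3, B=1, C=k**2 + k/6 - 5/4.
Need (-3)·f(k+1) − (1)·f(k) = k**2 + k/6 - 5/4.
deg f ≤ 2 (via 0,0,2).
Solve for f: f(k) = -(3*k**2 - 4*k - 3)/12 (degree 2 ≤ 2).
Then R = B(k−1)f/C = -(3*k**2 - 4*k - 3)/(12*k**2 + 2*k - 15), so s_k = R(k)·t_k = (-3)**k*(-3*k**2 + 4*k + 3).
Δs = (-3)**k*(12*k**2 + 2*k - 15), as required.

s_k = (-3)**k*(-3*k**2 + 4*k + 3)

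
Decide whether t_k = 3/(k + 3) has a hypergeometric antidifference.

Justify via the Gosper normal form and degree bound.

Compute t_(k+1)/t_k: get (k + 3)/(k + 4).
Take A(k)=k + 3, B(k)=k + 4, C(k)=1.
f must satisfy (k + 3)·f(k+1) − (k + 3)·f(k) = 1.
Bound: deg f ≤ 0.
Write f(k) = c0. Then LHS − RHS = -1, requiring -1 = 0: contradictory. No certificate.

No — the linear system for f has no solution.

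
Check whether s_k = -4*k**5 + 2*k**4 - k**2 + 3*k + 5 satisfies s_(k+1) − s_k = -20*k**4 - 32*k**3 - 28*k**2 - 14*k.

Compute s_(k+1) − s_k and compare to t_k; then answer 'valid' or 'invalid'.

valid; difference matches t_k

s_(k+1) = 3*k - 4*(k + 1)**5 + 2*(k + 1)**4 - (k + 1)**2 + 8
s_(k+1) − s_k = 2*k*(-10*k**3 - 16*k**2 - 14*k - 7)
(s_(k+1) − s_k) − t_k = 0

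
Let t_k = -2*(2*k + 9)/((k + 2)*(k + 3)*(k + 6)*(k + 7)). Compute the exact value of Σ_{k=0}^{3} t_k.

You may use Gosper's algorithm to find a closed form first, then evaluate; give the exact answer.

The ratio is (k + 2)*(k + 6)*(2*k + 11)/((k + 4)*(k + 8)*(2*k + 9)).
Factor: A=k + 2; B=k + 8; C=k**3 + 27*k**2/2 + 121*k/2 + 90.
Key eq: (k + 2)·f(k+1) = (k + 7)·f(k) + (k**3 + 27*k**2/2 + 121*k/2 + 90).
Bound: deg f ≤ 5.
A polynomial solution: f(k) = k*(k + 3)*(k + 4)*(k + 5)*(k + 8)/24.
Certificate R = B(k−1)f/C = k*(k + 3)*(k + 7)*(k + 8)/(12*(2*k + 9)) gives s_k = k*(-k - 8)/(6*(k**2 + 8*k + 12)).
Verify: 2*(-2*k - 9)/(k**4 + 18*k**3 + 113*k**2 + 288*k + 252) matches t_k.
Sum = s_(4) − s_(0); s_(4) = -2/15, s_(0) = 0 ⇒ -2/15.

Σ = -2/15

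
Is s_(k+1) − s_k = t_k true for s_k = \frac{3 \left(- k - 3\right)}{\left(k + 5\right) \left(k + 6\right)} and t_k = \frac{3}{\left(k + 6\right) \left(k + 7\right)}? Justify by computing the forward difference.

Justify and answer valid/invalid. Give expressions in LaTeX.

Invalid: residual - \frac{12}{k^{3} + 18 k^{2} + 107 k + 210} ≠ 0.

s_(k+1) = 3*(-k - 4)/((k + 6)*(k + 7))
s_(k+1) − s_k = 3*(k + 1)/(k**3 + 18*k**2 + 107*k + 210)
(s_(k+1) − s_k) − t_k = -12/(k**3 + 18*k**2 + 107*k + 210)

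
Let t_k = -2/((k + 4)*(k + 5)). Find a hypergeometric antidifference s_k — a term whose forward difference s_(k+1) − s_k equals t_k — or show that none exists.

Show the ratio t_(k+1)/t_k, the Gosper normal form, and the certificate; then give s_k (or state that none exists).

s_k = -k/(2*k + 8)

Ratio r(k) = (k + 4)/(k + 6).
Normal form (A,B,C) = (k + 4, k + 6, 1).
Need (k + 4)·f(k+1) − (k + 5)·f(k) = 1.
deg f ≤ 1 (via 1,1,0).
Coefficient equations give f(k) = k/4.
R(k) = B(k−1)·f(k)/C(k) = k*(k + 5)/4; s_k = R·t_k = -k/(2*k + 8).
Δs = -2/(k**2 + 9*k + 20), as required.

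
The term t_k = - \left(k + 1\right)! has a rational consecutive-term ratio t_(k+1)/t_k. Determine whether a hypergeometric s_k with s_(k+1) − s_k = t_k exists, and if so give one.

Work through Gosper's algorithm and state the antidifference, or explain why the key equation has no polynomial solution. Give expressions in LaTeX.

The ratio is k + 2.
A = k + 2, B = 1, C = 1.
Need (k + 2)·f(k+1) − (1)·f(k) = 1.
Degrees (1,0,0) ⇒ d ≤ -1.
deg f ≤ -1 is impossible — no certificate.

not Gosper-summable; s_k does not exist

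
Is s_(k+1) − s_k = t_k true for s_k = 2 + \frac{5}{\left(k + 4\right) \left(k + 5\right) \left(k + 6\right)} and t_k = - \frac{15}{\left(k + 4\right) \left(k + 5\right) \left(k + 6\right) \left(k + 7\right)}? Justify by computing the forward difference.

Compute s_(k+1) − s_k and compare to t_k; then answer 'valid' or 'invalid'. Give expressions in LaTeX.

valid (s_(k+1) − s_k reduces to t_k)

s_(k+1) = 2 + 5/((k + 5)*(k + 6)*(k + 7))
s_(k+1) − s_k = -15/((k + 4)*(k + 5)*(k + 6)*(k + 7))
(s_(k+1) − s_k) − t_k = 0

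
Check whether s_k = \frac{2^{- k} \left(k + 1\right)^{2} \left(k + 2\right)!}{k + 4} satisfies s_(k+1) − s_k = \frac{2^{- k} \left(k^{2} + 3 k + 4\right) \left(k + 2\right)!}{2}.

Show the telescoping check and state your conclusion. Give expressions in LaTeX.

s_(k+1) = (k + 2)**2*factorial(k + 3)/(2*2**k*(k + 5))
s_(k+1) − s_k = (k**4 + 9*k**3 + 30*k**2 + 54*k + 38)*factorial(k + 2)/(2*2**k*(k + 4)*(k + 5))
(s_(k+1) − s_k) − t_k = -3*(k**3 + 7*k**2 + 14*k + 14)*factorial(k + 2)/(2*2**k*(k + 4)*(k + 5))

Invalid: residual - \frac{3 \cdot 2^{- k} \left(k^{3} + 7 k^{2} + 14 k + 14\right) \left(k + 2\right)!}{2 \left(k + 4\right) \left(k + 5\right)} ≠ 0.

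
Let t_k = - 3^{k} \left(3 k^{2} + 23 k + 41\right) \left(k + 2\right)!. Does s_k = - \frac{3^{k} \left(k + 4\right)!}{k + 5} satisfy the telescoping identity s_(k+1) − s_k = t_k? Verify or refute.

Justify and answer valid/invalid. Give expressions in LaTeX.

Invalid: residual \frac{2 \cdot 3^{k} \left(3 k^{3} + 38 k^{2} + 155 k + 201\right) \left(k + 2\right)!}{\left(k + 5\right) \left(k + 6\right)} ≠ 0.

s_(k+1) = -3**(k + 1)*factorial(k + 5)/(k + 6)
s_(k+1) − s_k = -3**k*(3*k**2 + 29*k + 69)*factorial(k + 4)/((k + 5)*(k + 6))
(s_(k+1) − s_k) − t_k = 2*3**k*(3*k**3 + 38*k**2 + 155*k + 201)*factorial(k + 2)/((k + 5)*(k + 6))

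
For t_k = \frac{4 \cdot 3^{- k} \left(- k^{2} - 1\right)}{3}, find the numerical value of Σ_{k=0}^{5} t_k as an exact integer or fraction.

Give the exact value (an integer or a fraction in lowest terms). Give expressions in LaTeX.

Compute t_(k+1)/t_k: get ((k + 1)**2 + 1)/(3*(k**2 + 1)).
Take A(k)=1/3, B(k)=1, C(k)=k**2 + 1.
Key eq: (1/3)·f(k+1) = (1)·f(k) + (k**2 + 1).
From deg A=0, deg B=0, deg C=2: d=2.
Coefficient equations give f(k) = -3*(k**2 + k + 2)/2.
R(k) = B(k−1)·f(k)/C(k) = -3*(k**2 + k + 2)/(2*(k**2 + 1)); s_k = R·t_k = 2*(k**2 + k + 2)/3**k.
Check: Δs_k = 4*(-k**2 - 1)/(3*3**k). ✓
Σ_(k=0)^(5) t_k = s_(6) − s_(0) = 88/729 − (4) = -2828/729.

Σ = -2828/729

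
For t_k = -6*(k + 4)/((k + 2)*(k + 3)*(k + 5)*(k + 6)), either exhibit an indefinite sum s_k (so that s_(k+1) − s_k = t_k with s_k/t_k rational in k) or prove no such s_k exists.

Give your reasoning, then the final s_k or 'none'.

s_k = 3*k*(-k - 7)/(10*(k**2 + 7*k + 10))

Compute t_(k+1)/t_k: get (k + 2)*(k + 5)**2/((k + 4)**2*(k + 7)).
So A=k + 2 and B=k + 7, with C=k**2 + 8*k + 16.
Need (k + 2)·f(k+1) − (k + 6)·f(k) = k**2 + 8*k + 16.
Degrees (1,1,2) ⇒ d ≤ 4.
Solving with deg f ≤ 4: f(k) = k*(k + 3)*(k + 4)*(k + 7)/20.
Then R = B(k−1)f/C = k*(k + 3)*(k + 6)*(k + 7)/(20*(k + 4)), so s_k = R(k)·t_k = 3*k*(-k - 7)/(10*(k**2 + 7*k + 10)).
s_(k+1) − s_k = 6*(-k - 4)/(k**4 + 16*k**3 + 91*k**2 + 216*k + 180) = t_k.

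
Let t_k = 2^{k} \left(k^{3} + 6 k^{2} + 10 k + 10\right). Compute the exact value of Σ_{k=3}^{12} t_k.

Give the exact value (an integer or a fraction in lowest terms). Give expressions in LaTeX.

Σ = 18423496

r(k) = 2*(k**3 + 9*k**2 + 25*k + 27)/(k**3 + 6*k**2 + 10*k + 10) after simplifying.
Normal form (A,B,C) = (2, 1, k**3 + 6*k**2 + 10*k + 10).
Key eq: (2)·f(k+1) = (1)·f(k) + (k**3 + 6*k**2 + 10*k + 10).
deg f ≤ 3 (via 0,0,3).
Match coefficients ⇒ f(k) = k*(k**2 + 4).
So s_k = (B(k−1)f/C)·t_k = (k*(k**2 + 4)/(k**3 + 6*k**2 + 10*k + 10))·t_k = 2**k*k*(k**2 + 4).
Check: Δs_k = 2**k*(k**3 + 6*k**2 + 10*k + 10). ✓
Sum = s_(13) − s_(3); s_(13) = 18423808, s_(3) = 312 ⇒ 18423496.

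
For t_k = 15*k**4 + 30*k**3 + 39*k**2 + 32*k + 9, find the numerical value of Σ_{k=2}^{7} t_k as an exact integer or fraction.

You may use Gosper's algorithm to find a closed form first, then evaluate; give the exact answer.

Σ = 99954

t_(k+1)/t_k = (15*k**4 + 90*k**3 + 219*k**2 + 260*k + 125)/(15*k**4 + 30*k**3 + 39*k**2 + 32*k + 9).
Normal form (A,B,C) = (1, 1, k**4 + 2*k**3 + 13*k**2/5 + 32*k/15 + 3/5).
f must satisfy (1)·f(k+1) − (1)·f(k) = k**4 + 2*k**3 + 13*k**2/5 + 32*k/15 + 3/5.
deg f ≤ 5 (via 0,0,4).
A polynomial solution: f(k) = k*(3*k**4 + 3*k**2 + 4*k - 1)/15.
R(k) = B(k−1)·f(k)/C(k) = k*(3*k**4 + 3*k**2 + 4*k - 1)/(15*k**4 + 30*k**3 + 39*k**2 + 32*k + 9); s_k = R·t_k = k*(3*k**4 + 3*k**2 + 4*k - 1).
Check: Δs_k = 15*k**4 + 30*k**3 + 39*k**2 + 32*k + 9. ✓
Σ_(k=2)^(7) t_k = s_(8) − s_(2) = 100088 − (134) = 99954.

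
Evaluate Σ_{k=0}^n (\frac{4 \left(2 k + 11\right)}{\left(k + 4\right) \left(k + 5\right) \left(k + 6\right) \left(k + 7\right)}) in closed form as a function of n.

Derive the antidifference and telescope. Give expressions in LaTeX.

S(n) = \frac{n^{2} + 12 n + 11}{6 \left(n^{2} + 12 n + 35\right)}

Step 1: r(k) = (k + 4)*(2*k + 13)/((k + 8)*(2*k + 11)).
Normal form (A,B,C) = (k + 4, k + 8, k + 11/2).
f must satisfy (k + 4)·f(k+1) − (k + 7)·f(k) = k + 11/2.
From deg A=1, deg B=1, deg C=1: d=3.
Match coefficients ⇒ f(k) = k*(k + 5)*(k + 10)/48.
So s_k = (B(k−1)f/C)·t_k = (k*(k + 5)*(k + 7)*(k + 10)/(24*(2*k + 11)))·t_k = k*(k + 10)/(6*(k**2 + 10*k + 24)).
s_(k+1) − s_k = 4*(2*k + 11)/(k**4 + 22*k**3 + 179*k**2 + 638*k + 840) = t_k.
Evaluate: s_(n+1) = (n**2 + 12*n + 11)/(6*(n**2 + 12*n + 35)); subtract s_(0) = 0 ⇒ S(n) = (n**2 + 12*n + 11)/(6*(n**2 + 12*n + 35)).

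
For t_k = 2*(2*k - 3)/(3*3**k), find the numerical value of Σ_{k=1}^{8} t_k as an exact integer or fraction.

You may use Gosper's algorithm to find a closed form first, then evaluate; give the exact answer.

Σ = -16/19683

Compute t_(k+1)/t_k: get (2*k - 1)/(3*(2*k - 3)).
Normal form (A,B,C) = (1/3, 1, k - 3/2).
f must satisfy (1/3)·f(k+1) − (1)·f(k) = k - 3/2.
Bound: deg f ≤ 1.
Solving with deg f ≤ 1: f(k) = -3*(k - 1)/2.
Certificate R = B(k−1)f/C = -3*(k - 1)/(2*k - 3) gives s_k = 2*(1 - k)/3**k.
Verify: 2*(2*k - 3)/(3*3**k) matches t_k.
Telescoping: Σ = s_(9) − s_(1) = -16/19683 − (0) = -16/19683.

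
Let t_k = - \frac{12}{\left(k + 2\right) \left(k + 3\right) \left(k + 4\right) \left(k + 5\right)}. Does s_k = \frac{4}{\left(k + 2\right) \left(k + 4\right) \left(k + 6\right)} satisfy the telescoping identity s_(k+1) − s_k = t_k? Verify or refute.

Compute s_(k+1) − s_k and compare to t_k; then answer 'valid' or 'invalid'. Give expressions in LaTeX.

Invalid: residual \frac{12 \left(4 k + 23\right)}{k^{6} + 27 k^{5} + 295 k^{4} + 1665 k^{3} + 5104 k^{2} + 8028 k + 5040} ≠ 0.

s_(k+1) = 4/((k + 3)*(k + 5)*(k + 7))
s_(k+1) − s_k = 4/((k + 3)*(k + 5)*(k + 7)) - 4/((k + 2)*(k + 4)*(k + 6))
(s_(k+1) − s_k) − t_k = 12*(4*k + 23)/(k**6 + 27*k**5 + 295*k**4 + 1665*k**3 + 5104*k**2 + 8028*k + 5040)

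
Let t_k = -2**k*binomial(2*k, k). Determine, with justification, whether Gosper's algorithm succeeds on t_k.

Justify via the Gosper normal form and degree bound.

No. Not Gosper-summable.

Compute t_(k+1)/t_k: get 4*(2*k + 1)/(k + 1).
A = 8*k + 4, B = k + 1, C = 1.
Need (8*k + 4)·f(k+1) − (k)·f(k) = 1.
Bound: deg f ≤ -1.
deg f ≤ -1 is impossible — no certificate.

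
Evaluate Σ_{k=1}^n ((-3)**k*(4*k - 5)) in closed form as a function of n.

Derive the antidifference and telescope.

Step 1: r(k) = 3*(1 - 4*k)/(4*k - 5).
So A=-3 and B=1, with C=k - 5/4.
Solve (-3)·f(k+1) − (1)·f(k) = k - 5/4.
Bound: deg f ≤ 1.
A polynomial solution: f(k) = -(k - 2)/4.
Certificate R = B(k−1)f/C = -(k - 2)/(4*k - 5) gives s_k = (-3)**k*(2 - k).
s_(k+1) − s_k = (-3)**k*(4*k - 5) = t_k.
Telescope: S(n) = s_(n+1) − s_(1) = (-3)**(n + 1)*(1 - n) − (-3) = 3*(-3)**n*n - 3*(-3)**n + 3.

S(n) = 3*(-3)**n*n - 3*(-3)**n + 3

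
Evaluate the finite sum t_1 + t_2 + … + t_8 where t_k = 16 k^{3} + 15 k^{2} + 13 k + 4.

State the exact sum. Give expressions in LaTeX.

Σ = 24296

Compute t_(k+1)/t_k: get (16*k**3 + 63*k**2 + 91*k + 48)/(16*k**3 + 15*k**2 + 13*k + 4).
Normal form (A,B,C) = (1, 1, k**3 + 15*k**2/16 + 13*k/16 + 1/4).
Solve (1)·f(k+1) − (1)·f(k) = k**3 + 15*k**2/16 + 13*k/16 + 1/4.
Bound: deg f ≤ 4.
Solve for f: f(k) = k**2*(4*k**2 - 3*k + 3)/16 (degree 4 ≤ 4).
Get s_k = R·t_k = k**2*(4*k**2 - 3*k + 3) with R(k) = B(k−1)f(k)/C(k) = k**2*(4*k**2 - 3*k + 3)/(16*k**3 + 15*k**2 + 13*k + 4).
Δs = 16*k**3 + 15*k**2 + 13*k + 4, as required.
Σ_(k=1)^(8) t_k = s_(9) − s_(1) = 24300 − (4) = 24296.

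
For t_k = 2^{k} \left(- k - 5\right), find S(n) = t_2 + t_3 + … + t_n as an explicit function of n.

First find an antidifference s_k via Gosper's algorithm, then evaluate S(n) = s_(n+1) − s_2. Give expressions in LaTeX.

Step 1: r(k) = 2*(k + 6)/(k + 5).
A = 2, B = 1, C = k + 5.
f must satisfy (2)·f(k+1) − (1)·f(k) = k + 5.
From deg A=0, deg B=0, deg C=1: d=1.
Solve for f: f(k) = k + 3 (degree 1 ≤ 1).
Then R = B(k−1)f/C = (k + 3)/(k + 5), so s_k = R(k)·t_k = 2**k*(-k - 3).
Δs = 2**k*(-k - 5), as required.
Telescope: S(n) = s_(n+1) − s_(2) = 2**(n + 1)*(-n - 4) − (-20) = -2*2**n*n - 8*2**n + 20.

S(n) = - 2 \cdot 2^{n} n - 8 \cdot 2^{n} + 20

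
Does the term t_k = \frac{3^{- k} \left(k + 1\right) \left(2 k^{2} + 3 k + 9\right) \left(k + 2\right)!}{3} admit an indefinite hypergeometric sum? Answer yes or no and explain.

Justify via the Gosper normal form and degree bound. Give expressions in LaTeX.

Yes. s_k = 3^{- k} \left(k - 1\right) \left(2 k + 3\right) \left(k + 2\right)!.

t_(k+1)/t_k = (k + 2)*(k + 3)*(3*k + 2*(k + 1)**2 + 12)/(3*(k + 1)*(2*k**2 + 3*k + 9)).
Factor: A=k/3 + 1; B=1; C=k**3 + 5*k**2/2 + 6*k + 9/2.
f must satisfy (k/3 + 1)·f(k+1) − (1)·f(k) = k**3 + 5*k**2/2 + 6*k + 9/2.
deg f ≤ 2 (via 1,0,3).
A polynomial solution: f(k) = 3*(k - 1)*(2*k + 3)/2.
Then R = B(k−1)f/C = 3*(k - 1)*(2*k + 3)/((k + 1)*(2*k**2 + 3*k + 9)), so s_k = R(k)·t_k = (k - 1)*(2*k + 3)*factorial(k + 2)/3**k.
s_(k+1) − s_k = (k + 1)*(2*k**2 + 3*k + 9)*factorial(k + 2)/(3*3**k) = t_k.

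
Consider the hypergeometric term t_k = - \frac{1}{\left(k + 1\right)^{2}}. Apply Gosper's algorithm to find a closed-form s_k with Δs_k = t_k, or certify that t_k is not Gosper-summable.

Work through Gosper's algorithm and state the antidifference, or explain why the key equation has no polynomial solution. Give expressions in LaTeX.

t_(k+1)/t_k = (k + 1)**2/(k + 2)**2.
A = k**2 + 2*k + 1, B = k**2 + 4*k + 4, C = 1.
Set up (k**2 + 2*k + 1)·f(k+1) − (k**2 + 2*k + 1)·f(k) − (1) = 0.
From deg A=2, deg B=2, deg C=0: d=0.
Write f(k) = c0. Then LHS − RHS = -1, requiring -1 = 0: contradictory. No certificate.

none (Gosper's algorithm certifies no s_k)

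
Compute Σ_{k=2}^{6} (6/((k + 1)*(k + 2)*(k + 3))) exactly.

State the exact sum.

Σ = 5/24

Compute t_(k+1)/t_k: get (k + 1)/(k + 4).
A = k + 1, B = k + 4, C = 1.
f must satisfy (k + 1)·f(k+1) − (k + 3)·f(k) = 1.
From deg A=1, deg B=1, deg C=0: d=2.
Solving with deg f ≤ 2: f(k) = k*(k + 3)/4.
So s_k = (B(k−1)f/C)·t_k = (k*(k + 3)**2/4)·t_k = 3*k*(k + 3)/(2*(k + 1)*(k + 2)).
Δs = 6/(k**3 + 6*k**2 + 11*k + 6), as required.
Sum = s_(7) − s_(2); s_(7) = 35/24, s_(2) = 5/4 ⇒ 5/24.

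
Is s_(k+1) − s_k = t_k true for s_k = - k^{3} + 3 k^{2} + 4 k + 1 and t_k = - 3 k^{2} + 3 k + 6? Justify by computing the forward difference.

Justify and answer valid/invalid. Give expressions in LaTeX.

valid; difference matches t_k

s_(k+1) = -k**3 + 7*k + 7
s_(k+1) − s_k = -3*k**2 + 3*k + 6
(s_(k+1) − s_k) − t_k = 0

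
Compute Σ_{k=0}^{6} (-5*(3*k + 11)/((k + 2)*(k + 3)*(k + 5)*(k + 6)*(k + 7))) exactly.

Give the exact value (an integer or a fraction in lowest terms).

The ratio is (k + 2)*(k + 5)*(3*k + 14)/((k + 4)*(k + 8)*(3*k + 11)).
So A=k + 2 and B=k + 8, with C=k**2 + 23*k/3 + 44/3.
Set up (k + 2)·f(k+1) − (k + 7)·f(k) − (k**2 + 23*k/3 + 44/3) = 0.
Bound: deg f ≤ 5.
Coefficient equations give f(k) = k*(k + 3)*(k + 4)*(k**2 + 13*k + 52)/180.
So s_k = (B(k−1)f/C)·t_k = (k*(k + 3)*(k + 7)*(k**2 + 13*k + 52)/(60*(3*k + 11)))·t_k = k*(-k**2 - 13*k - 52)/(12*(k**3 + 13*k**2 + 52*k + 60)).
s_(k+1) − s_k = 5*(-3*k - 11)/(k**5 + 23*k**4 + 203*k**3 + 853*k**2 + 1692*k + 1260) = t_k.
Σ_(k=0)^(6) t_k = s_(7) − s_(0) = -28/351 − (0) = -28/351.

Σ = -28/351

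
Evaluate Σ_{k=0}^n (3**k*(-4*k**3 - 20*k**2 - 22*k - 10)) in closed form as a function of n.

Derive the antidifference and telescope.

S(n) = -6*3**n*n**3 - 21*3**n*n**2 - 21*3**n*n - 12*3**n + 2

Compute t_(k+1)/t_k: get 3*(2*k**3 + 16*k**2 + 37*k + 28)/(2*k**3 + 10*k**2 + 11*k + 5).
A = 3, B = 1, C = k**3 + 5*k**2 + 11*k/2 + 5/2.
Set up (3)·f(k+1) − (1)·f(k) − (k**3 + 5*k**2 + 11*k/2 + 5/2) = 0.
d = 3 from the (0,0,3) case.
Solve for f: f(k) = (2*k**3 + k**2 - k + 2)/4 (degree 3 ≤ 3).
Then R = B(k−1)f/C = (2*k**3 + k**2 - k + 2)/(2*(2*k**3 + 10*k**2 + 11*k + 5)), so s_k = R(k)·t_k = 3**k*(-2*k**3 - k**2 + k - 2).
Verify: 3**k*(-4*k**3 - 20*k**2 - 22*k - 10) matches t_k.
Telescope: S(n) = s_(n+1) − s_(0) = 3**(n + 1)*(-2*n**3 - 7*n**2 - 7*n - 4) − (-2) = -6*3**n*n**3 - 21*3**n*n**2 - 21*3**n*n - 12*3**n + 2.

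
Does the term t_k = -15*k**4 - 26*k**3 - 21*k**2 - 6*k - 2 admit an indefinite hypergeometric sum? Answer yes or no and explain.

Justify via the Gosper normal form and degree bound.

The ratio is (15*k**4 + 86*k**3 + 189*k**2 + 186*k + 70)/(15*k**4 + 26*k**3 + 21*k**2 + 6*k + 2).
So A=1 and B=1, with C=k**4 + 26*k**3/15 + 7*k**2/5 + 2*k/5 + 2/15.
f must satisfy (1)·f(k+1) − (1)·f(k) = k**4 + 26*k**3/15 + 7*k**2/5 + 2*k/5 + 2/15.
From deg A=0, deg B=0, deg C=4: d=5.
Coefficient equations give f(k) = k*(3*k**4 - k**3 - k**2 - k + 2)/15.
Certificate R = B(k−1)f/C = k*(3*k**4 - k**3 - k**2 - k + 2)/(15*k**4 + 26*k**3 + 21*k**2 + 6*k + 2) gives s_k = k*(-3*k**4 + k**3 + k**2 + k - 2).
Check: Δs_k = -15*k**4 - 26*k**3 - 21*k**2 - 6*k - 2. ✓

Yes. s_k = k*(-3*k**4 + k**3 + k**2 + k - 2).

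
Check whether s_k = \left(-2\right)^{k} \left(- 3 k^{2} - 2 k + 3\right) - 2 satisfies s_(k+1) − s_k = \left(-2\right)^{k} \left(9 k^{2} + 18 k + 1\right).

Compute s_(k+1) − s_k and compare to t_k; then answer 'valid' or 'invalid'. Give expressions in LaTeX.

Valid — Δs_k = t_k.

s_(k+1) = 2*(-2)**k*(2*k + 3*(k + 1)**2 - 1) - 2
s_(k+1) − s_k = (-2)**k*(9*k**2 + 18*k + 1)
(s_(k+1) − s_k) − t_k = 0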